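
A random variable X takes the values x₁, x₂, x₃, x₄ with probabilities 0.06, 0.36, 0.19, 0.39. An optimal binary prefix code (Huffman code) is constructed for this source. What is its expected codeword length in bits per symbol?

1.86 bits/symbol

Repeatedly combine the two least-probable nodes; the expected code length is the sum of the merged weights.
merge 3/50 + 19/100 → 1/4
merge 1/4 + 9/25 → 61/100
merge 39/100 + 61/100 → 1
L = 1/4 + 61/100 + 1 = 93/50 = 1.86 bits/symbol.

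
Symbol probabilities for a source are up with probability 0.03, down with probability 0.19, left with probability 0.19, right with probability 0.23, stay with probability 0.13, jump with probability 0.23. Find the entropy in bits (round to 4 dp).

2.4202 bits

H = −Σ pᵢ log₂ pᵢ.
−0.03·log₂(0.03) = 0.1518
−0.19·log₂(0.19) = 0.4552
−0.19·log₂(0.19) = 0.4552
−0.23·log₂(0.23) = 0.4877
−0.13·log₂(0.13) = 0.3826
−0.23·log₂(0.23) = 0.4877
Sum ≈ 2.4202 → 2.4202 bits.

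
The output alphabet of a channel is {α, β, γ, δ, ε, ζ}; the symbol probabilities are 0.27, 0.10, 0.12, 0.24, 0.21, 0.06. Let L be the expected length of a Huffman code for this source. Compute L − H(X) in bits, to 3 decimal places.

Entropy H = −Σ p log₂ p ≈ 2.4198 bits.
Huffman merges: 3/50+1/10→4/25; 3/25+4/25→7/25; 21/100+6/25→9/20; 27/100+7/25→11/20; 9/20+11/20→1. L = 61/25 ≈ 2.4400.
L − H = 2.4400 − 2.4198 = 0.020 bits.

0.020 bits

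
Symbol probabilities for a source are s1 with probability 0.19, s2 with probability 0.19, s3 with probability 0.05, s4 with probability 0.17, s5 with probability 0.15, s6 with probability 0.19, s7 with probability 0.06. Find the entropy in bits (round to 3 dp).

H = −Σ pᵢ log₂ pᵢ.
−0.19·log₂(0.19) = 0.4552
−0.19·log₂(0.19) = 0.4552
−0.05·log₂(0.05) = 0.2161
−0.17·log₂(0.17) = 0.4346
−0.15·log₂(0.15) = 0.4105
−0.19·log₂(0.19) = 0.4552
−0.06·log₂(0.06) = 0.2435
Sum ≈ 2.6704 → 2.670 bits.

2.670 bits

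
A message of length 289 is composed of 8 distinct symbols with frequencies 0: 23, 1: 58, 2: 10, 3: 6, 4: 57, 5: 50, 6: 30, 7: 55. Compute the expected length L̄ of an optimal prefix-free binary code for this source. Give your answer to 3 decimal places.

2.792 bits/symbol

Probabilities are the counts divided by 289.
Repeatedly combine the two least-probable nodes; the expected code length is the sum of the merged weights.
merge 6/289 + 10/289 → 16/289
merge 16/289 + 23/289 → 39/289
merge 30/289 + 39/289 → 69/289
merge 50/289 + 55/289 → 105/289
merge 57/289 + 58/289 → 115/289
merge 69/289 + 105/289 → 174/289
merge 115/289 + 174/289 → 1
L = 16/289 + 39/289 + 69/289 + 105/289 + 115/289 + 174/289 + 1 = 807/289 ≈ 2.792 bits/symbol.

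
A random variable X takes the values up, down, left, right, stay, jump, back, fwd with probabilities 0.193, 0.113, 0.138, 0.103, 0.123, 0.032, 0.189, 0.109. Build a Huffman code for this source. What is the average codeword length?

2.942 bits/symbol

Repeatedly combine the two least-probable nodes; the expected code length is the sum of the merged weights.
merge 4/125 + 103/1000 → 27/200
merge 109/1000 + 113/1000 → 111/500
merge 123/1000 + 27/200 → 129/500
merge 69/500 + 189/1000 → 327/1000
merge 193/1000 + 111/500 → 83/200
merge 129/500 + 327/1000 → 117/200
merge 83/200 + 117/200 → 1
L = 27/200 + 111/500 + 129/500 + 327/1000 + 83/200 + 117/200 + 1 = 1471/500 = 2.942 bits/symbol.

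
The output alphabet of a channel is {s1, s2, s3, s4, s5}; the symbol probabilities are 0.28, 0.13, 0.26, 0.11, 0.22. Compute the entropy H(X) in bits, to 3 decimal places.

H = −Σ pᵢ log₂ pᵢ.
−0.28·log₂(0.28) = 0.5142
−0.13·log₂(0.13) = 0.3826
−0.26·log₂(0.26) = 0.5053
−0.11·log₂(0.11) = 0.3503
−0.22·log₂(0.22) = 0.4806
Sum ≈ 2.2330 → 2.233 bits.

2.233 bits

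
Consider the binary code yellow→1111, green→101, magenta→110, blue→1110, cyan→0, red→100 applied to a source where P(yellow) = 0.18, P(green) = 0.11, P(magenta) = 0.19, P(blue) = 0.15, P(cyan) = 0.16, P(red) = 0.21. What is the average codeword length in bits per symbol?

L̄ = Σ pᵢ·ℓᵢ = 0.18·4 + 0.11·3 + 0.19·3 + 0.15·4 + 0.16·1 + 0.21·3 = 3.01 bits/symbol.

3.01 bits/symbol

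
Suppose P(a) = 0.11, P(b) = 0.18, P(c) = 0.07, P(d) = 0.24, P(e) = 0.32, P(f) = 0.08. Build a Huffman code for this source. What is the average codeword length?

Repeatedly combine the two least-probable nodes; the expected code length is the sum of the merged weights.
merge 7/100 + 2/25 → 3/20
merge 11/100 + 3/20 → 13/50
merge 9/50 + 6/25 → 21/50
merge 13/50 + 8/25 → 29/50
merge 21/50 + 29/50 → 1
L = 3/20 + 13/50 + 21/50 + 29/50 + 1 = 241/100 = 2.41 bits/symbol.

2.41 bits/symbol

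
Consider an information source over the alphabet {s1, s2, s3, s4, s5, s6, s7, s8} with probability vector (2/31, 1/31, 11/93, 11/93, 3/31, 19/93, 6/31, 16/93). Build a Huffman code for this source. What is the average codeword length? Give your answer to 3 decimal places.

Repeatedly combine the two least-probable nodes; the expected code length is the sum of the merged weights.
merge 1/31 + 2/31 → 3/31
merge 3/31 + 3/31 → 6/31
merge 11/93 + 11/93 → 22/93
merge 16/93 + 6/31 → 34/93
merge 6/31 + 19/93 → 37/93
merge 22/93 + 34/93 → 56/93
merge 37/93 + 56/93 → 1
L = 3/31 + 6/31 + 22/93 + 34/93 + 37/93 + 56/93 + 1 = 269/93 ≈ 2.892 bits/symbol.

2.892 bits/symbol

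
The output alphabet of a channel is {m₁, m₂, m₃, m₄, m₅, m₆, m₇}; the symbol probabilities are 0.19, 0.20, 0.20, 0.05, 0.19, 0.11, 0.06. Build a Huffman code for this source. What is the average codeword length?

2.71 bits/symbol

Repeatedly combine the two least-probable nodes; the expected code length is the sum of the merged weights.
merge 1/20 + 3/50 → 11/100
merge 11/100 + 11/100 → 11/50
merge 19/100 + 19/100 → 19/50
merge 1/5 + 1/5 → 2/5
merge 11/50 + 19/50 → 3/5
merge 2/5 + 3/5 → 1
L = 11/100 + 11/50 + 19/50 + 2/5 + 3/5 + 1 = 271/100 = 2.71 bits/symbol.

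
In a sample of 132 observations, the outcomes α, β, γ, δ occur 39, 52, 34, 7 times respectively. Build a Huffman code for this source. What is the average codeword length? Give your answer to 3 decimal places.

1.917 bits/symbol

Probabilities are the counts divided by 132.
Repeatedly combine the two least-probable nodes; the expected code length is the sum of the merged weights.
merge 7/132 + 17/66 → 41/132
merge 13/44 + 41/132 → 20/33
merge 13/33 + 20/33 → 1
L = 41/132 + 20/33 + 1 = 23/12 ≈ 1.917 bits/symbol.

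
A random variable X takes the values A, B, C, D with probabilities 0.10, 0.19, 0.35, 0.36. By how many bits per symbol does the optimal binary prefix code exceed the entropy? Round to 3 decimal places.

0.082 bits

Entropy H = −Σ p log₂ p ≈ 1.8481 bits.
Huffman merges: 1/10+19/100→29/100; 29/100+7/20→16/25; 9/25+16/25→1. L = 193/100 ≈ 1.9300.
L − H = 1.9300 − 1.8481 = 0.082 bits.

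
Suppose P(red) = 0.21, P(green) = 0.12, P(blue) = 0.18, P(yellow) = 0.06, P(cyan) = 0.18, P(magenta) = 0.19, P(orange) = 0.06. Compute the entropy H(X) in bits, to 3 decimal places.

H = −Σ pᵢ log₂ pᵢ.
−0.21·log₂(0.21) = 0.4728
−0.12·log₂(0.12) = 0.3671
−0.18·log₂(0.18) = 0.4453
−0.06·log₂(0.06) = 0.2435
−0.18·log₂(0.18) = 0.4453
−0.19·log₂(0.19) = 0.4552
−0.06·log₂(0.06) = 0.2435
Sum ≈ 2.6728 → 2.673 bits.

2.673 bits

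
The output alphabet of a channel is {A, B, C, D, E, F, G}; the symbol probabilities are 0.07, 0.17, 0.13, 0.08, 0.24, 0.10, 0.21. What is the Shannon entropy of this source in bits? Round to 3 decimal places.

H = −Σ pᵢ log₂ pᵢ.
−0.07·log₂(0.07) = 0.2686
−0.17·log₂(0.17) = 0.4346
−0.13·log₂(0.13) = 0.3826
−0.08·log₂(0.08) = 0.2915
−0.24·log₂(0.24) = 0.4941
−0.10·log₂(0.10) = 0.3322
−0.21·log₂(0.21) = 0.4728
Sum ≈ 2.6764 → 2.676 bits.

2.676 bits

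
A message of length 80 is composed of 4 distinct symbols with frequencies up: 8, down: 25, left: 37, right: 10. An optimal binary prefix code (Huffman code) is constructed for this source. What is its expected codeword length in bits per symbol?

Probabilities are the counts divided by 80.
Repeatedly combine the two least-probable nodes; the expected code length is the sum of the merged weights.
merge 1/10 + 1/8 → 9/40
merge 9/40 + 5/16 → 43/80
merge 37/80 + 43/80 → 1
L = 9/40 + 43/80 + 1 = 141/80 = 1.7625 bits/symbol.

1.7625 bits/symbol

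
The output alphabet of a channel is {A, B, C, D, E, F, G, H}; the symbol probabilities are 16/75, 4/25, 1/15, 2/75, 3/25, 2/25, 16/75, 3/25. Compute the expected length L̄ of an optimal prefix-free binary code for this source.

Repeatedly combine the two least-probable nodes; the expected code length is the sum of the merged weights.
merge 2/75 + 1/15 → 7/75
merge 2/25 + 7/75 → 13/75
merge 3/25 + 3/25 → 6/25
merge 4/25 + 13/75 → 1/3
merge 16/75 + 16/75 → 32/75
merge 6/25 + 1/3 → 43/75
merge 32/75 + 43/75 → 1
L = 7/75 + 13/75 + 6/25 + 1/3 + 32/75 + 43/75 + 1 = 71/25 = 2.84 bits/symbol.

2.84 bits/symbol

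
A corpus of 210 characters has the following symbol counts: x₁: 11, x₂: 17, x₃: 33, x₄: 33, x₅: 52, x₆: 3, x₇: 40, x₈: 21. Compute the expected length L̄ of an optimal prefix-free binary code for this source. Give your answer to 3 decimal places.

2.776 bits/symbol

Probabilities are the counts divided by 210.
Repeatedly combine the two least-probable nodes; the expected code length is the sum of the merged weights.
merge 1/70 + 11/210 → 1/15
merge 1/15 + 17/210 → 31/210
merge 1/10 + 31/210 → 26/105
merge 11/70 + 11/70 → 11/35
merge 4/21 + 26/105 → 46/105
merge 26/105 + 11/35 → 59/105
merge 46/105 + 59/105 → 1
L = 1/15 + 31/210 + 26/105 + 11/35 + 46/105 + 59/105 + 1 = 583/210 ≈ 2.776 bits/symbol.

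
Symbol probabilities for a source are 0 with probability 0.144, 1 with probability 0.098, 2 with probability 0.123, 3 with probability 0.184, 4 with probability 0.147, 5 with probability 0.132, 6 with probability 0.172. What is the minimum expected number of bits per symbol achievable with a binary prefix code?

2.816 bits/symbol

Repeatedly combine the two least-probable nodes; the expected code length is the sum of the merged weights.
merge 49/500 + 123/1000 → 221/1000
merge 33/250 + 18/125 → 69/250
merge 147/1000 + 43/250 → 319/1000
merge 23/125 + 221/1000 → 81/200
merge 69/250 + 319/1000 → 119/200
merge 81/200 + 119/200 → 1
L = 221/1000 + 69/250 + 319/1000 + 81/200 + 119/200 + 1 = 352/125 = 2.816 bits/symbol.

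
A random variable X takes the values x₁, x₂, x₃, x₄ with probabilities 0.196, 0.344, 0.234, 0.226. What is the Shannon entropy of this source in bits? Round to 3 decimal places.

H = −Σ pᵢ log₂ pᵢ.
−0.196·log₂(0.196) = 0.4608
−0.344·log₂(0.344) = 0.5296
−0.234·log₂(0.234) = 0.4903
−0.226·log₂(0.226) = 0.4849
Sum ≈ 1.9656 → 1.966 bits.

1.966 bits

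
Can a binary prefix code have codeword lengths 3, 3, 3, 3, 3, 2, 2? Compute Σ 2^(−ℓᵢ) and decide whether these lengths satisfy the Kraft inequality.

With common denominator 2^3 = 8: Σ 2^(−ℓᵢ) = 1/8 + 1/8 + 1/8 + 1/8 + 1/8 + 2/8 + 2/8 = 9/8 = 1.125.
Kraft's inequality requires Σ ≤ 1; here Σ = 1.125 > 1, so no such prefix code exists.

1.125; no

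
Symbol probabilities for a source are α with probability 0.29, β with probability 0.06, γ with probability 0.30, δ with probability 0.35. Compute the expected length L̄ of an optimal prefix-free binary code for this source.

2 bits/symbol

Repeatedly combine the two least-probable nodes; the expected code length is the sum of the merged weights.
merge 3/50 + 29/100 → 7/20
merge 3/10 + 7/20 → 13/20
merge 7/20 + 13/20 → 1
L = 7/20 + 13/20 + 1 = 2 bits/symbol.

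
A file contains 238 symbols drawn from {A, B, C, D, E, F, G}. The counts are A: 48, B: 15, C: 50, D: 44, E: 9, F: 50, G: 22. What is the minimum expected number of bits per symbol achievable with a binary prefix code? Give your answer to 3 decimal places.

Probabilities are the counts divided by 238.
Repeatedly combine the two least-probable nodes; the expected code length is the sum of the merged weights.
merge 9/238 + 15/238 → 12/119
merge 11/119 + 12/119 → 23/119
merge 22/119 + 23/119 → 45/119
merge 24/119 + 25/119 → 7/17
merge 25/119 + 45/119 → 10/17
merge 7/17 + 10/17 → 1
L = 12/119 + 23/119 + 45/119 + 7/17 + 10/17 + 1 = 318/119 ≈ 2.672 bits/symbol.

2.672 bits/symbol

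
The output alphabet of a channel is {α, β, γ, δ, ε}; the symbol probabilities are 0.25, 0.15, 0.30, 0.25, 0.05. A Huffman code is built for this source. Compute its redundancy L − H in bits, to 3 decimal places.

Entropy H = −Σ p log₂ p ≈ 2.1477 bits.
Huffman merges: 1/20+3/20→1/5; 1/5+1/4→9/20; 1/4+3/10→11/20; 9/20+11/20→1. L = 11/5 ≈ 2.2000.
L − H = 2.2000 − 2.1477 = 0.052 bits.

0.052 bits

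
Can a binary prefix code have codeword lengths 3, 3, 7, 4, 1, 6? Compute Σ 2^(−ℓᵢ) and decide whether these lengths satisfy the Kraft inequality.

With common denominator 2^7 = 128: Σ 2^(−ℓᵢ) = 16/128 + 16/128 + 1/128 + 8/128 + 64/128 + 2/128 = 107/128 = 0.8359375.
Kraft's inequality requires Σ ≤ 1; here Σ = 0.8359375 ≤ 1, so such a prefix code exists.

0.8359375; yes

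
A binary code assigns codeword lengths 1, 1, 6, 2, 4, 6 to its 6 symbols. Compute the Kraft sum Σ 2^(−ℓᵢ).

1.34375

With common denominator 2^6 = 64: Σ 2^(−ℓᵢ) = 32/64 + 32/64 + 1/64 + 16/64 + 4/64 + 1/64 = 86/64 = 1.34375.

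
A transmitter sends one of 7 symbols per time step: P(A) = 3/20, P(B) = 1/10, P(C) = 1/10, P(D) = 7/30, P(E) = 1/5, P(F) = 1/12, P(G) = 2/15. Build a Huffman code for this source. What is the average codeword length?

2.75 bits/symbol

Repeatedly combine the two least-probable nodes; the expected code length is the sum of the merged weights.
merge 1/12 + 1/10 → 11/60
merge 1/10 + 2/15 → 7/30
merge 3/20 + 11/60 → 1/3
merge 1/5 + 7/30 → 13/30
merge 7/30 + 1/3 → 17/30
merge 13/30 + 17/30 → 1
L = 11/60 + 7/30 + 1/3 + 13/30 + 17/30 + 1 = 11/4 = 2.75 bits/symbol.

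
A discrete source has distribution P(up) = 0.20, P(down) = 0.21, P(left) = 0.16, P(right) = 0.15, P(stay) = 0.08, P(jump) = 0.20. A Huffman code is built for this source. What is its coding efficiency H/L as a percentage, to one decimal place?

97.6%

Entropy H = −Σ p log₂ p ≈ 2.5267 bits.
Huffman merges: 2/25+3/20→23/100; 4/25+1/5→9/25; 1/5+21/100→41/100; 23/100+9/25→59/100; 41/100+59/100→1. L = 259/100 ≈ 2.5900.
Efficiency = H/L = 2.5267/2.5900 = 97.6%.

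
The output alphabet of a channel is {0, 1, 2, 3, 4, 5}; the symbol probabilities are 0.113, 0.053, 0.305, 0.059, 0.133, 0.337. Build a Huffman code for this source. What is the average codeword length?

Repeatedly combine the two least-probable nodes; the expected code length is the sum of the merged weights.
merge 53/1000 + 59/1000 → 14/125
merge 14/125 + 113/1000 → 9/40
merge 133/1000 + 9/40 → 179/500
merge 61/200 + 337/1000 → 321/500
merge 179/500 + 321/500 → 1
L = 14/125 + 9/40 + 179/500 + 321/500 + 1 = 2337/1000 = 2.337 bits/symbol.

2.337 bits/symbol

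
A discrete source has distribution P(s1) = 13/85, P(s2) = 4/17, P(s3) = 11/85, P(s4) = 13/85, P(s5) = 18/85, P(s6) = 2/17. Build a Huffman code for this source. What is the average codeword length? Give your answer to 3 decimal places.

2.553 bits/symbol

Repeatedly combine the two least-probable nodes; the expected code length is the sum of the merged weights.
merge 2/17 + 11/85 → 21/85
merge 13/85 + 13/85 → 26/85
merge 18/85 + 4/17 → 38/85
merge 21/85 + 26/85 → 47/85
merge 38/85 + 47/85 → 1
L = 21/85 + 26/85 + 38/85 + 47/85 + 1 = 217/85 ≈ 2.553 bits/symbol.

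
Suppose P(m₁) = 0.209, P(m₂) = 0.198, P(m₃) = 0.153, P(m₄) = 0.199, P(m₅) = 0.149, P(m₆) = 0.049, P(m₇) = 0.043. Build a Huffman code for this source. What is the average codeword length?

Repeatedly combine the two least-probable nodes; the expected code length is the sum of the merged weights.
merge 43/1000 + 49/1000 → 23/250
merge 23/250 + 149/1000 → 241/1000
merge 153/1000 + 99/500 → 351/1000
merge 199/1000 + 209/1000 → 51/125
merge 241/1000 + 351/1000 → 74/125
merge 51/125 + 74/125 → 1
L = 23/250 + 241/1000 + 351/1000 + 51/125 + 74/125 + 1 = 671/250 = 2.684 bits/symbol.

2.684 bits/symbol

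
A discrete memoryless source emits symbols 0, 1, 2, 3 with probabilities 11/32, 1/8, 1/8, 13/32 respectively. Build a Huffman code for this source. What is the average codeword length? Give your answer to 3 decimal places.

Repeatedly combine the two least-probable nodes; the expected code length is the sum of the merged weights.
merge 1/8 + 1/8 → 1/4
merge 1/4 + 11/32 → 19/32
merge 13/32 + 19/32 → 1
L = 1/4 + 19/32 + 1 = 59/32 ≈ 1.844 bits/symbol.

1.844 bits/symbol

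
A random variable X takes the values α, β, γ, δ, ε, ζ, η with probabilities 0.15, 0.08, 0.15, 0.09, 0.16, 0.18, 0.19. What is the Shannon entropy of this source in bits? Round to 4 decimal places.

H = −Σ pᵢ log₂ pᵢ.
−0.15·log₂(0.15) = 0.4105
−0.08·log₂(0.08) = 0.2915
−0.15·log₂(0.15) = 0.4105
−0.09·log₂(0.09) = 0.3127
−0.16·log₂(0.16) = 0.4230
−0.18·log₂(0.18) = 0.4453
−0.19·log₂(0.19) = 0.4552
Sum ≈ 2.7488 → 2.7488 bits.

2.7488 bits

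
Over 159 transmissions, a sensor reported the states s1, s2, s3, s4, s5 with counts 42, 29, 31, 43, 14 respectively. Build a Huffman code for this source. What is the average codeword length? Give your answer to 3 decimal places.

2.270 bits/symbol

Probabilities are the counts divided by 159.
Repeatedly combine the two least-probable nodes; the expected code length is the sum of the merged weights.
merge 14/159 + 29/159 → 43/159
merge 31/159 + 14/53 → 73/159
merge 43/159 + 43/159 → 86/159
merge 73/159 + 86/159 → 1
L = 43/159 + 73/159 + 86/159 + 1 = 361/159 ≈ 2.270 bits/symbol.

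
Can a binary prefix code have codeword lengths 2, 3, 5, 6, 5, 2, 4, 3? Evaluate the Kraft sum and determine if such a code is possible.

0.890625; yes

With common denominator 2^6 = 64: Σ 2^(−ℓᵢ) = 16/64 + 8/64 + 2/64 + 1/64 + 2/64 + 16/64 + 4/64 + 8/64 = 57/64 = 0.890625.
Kraft's inequality requires Σ ≤ 1; here Σ = 0.890625 ≤ 1, so such a prefix code exists.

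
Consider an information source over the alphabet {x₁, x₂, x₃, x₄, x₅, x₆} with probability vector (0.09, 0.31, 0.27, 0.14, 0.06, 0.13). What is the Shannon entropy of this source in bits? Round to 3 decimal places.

2.370 bits

H = −Σ pᵢ log₂ pᵢ.
−0.09·log₂(0.09) = 0.3127
−0.31·log₂(0.31) = 0.5238
−0.27·log₂(0.27) = 0.5100
−0.14·log₂(0.14) = 0.3971
−0.06·log₂(0.06) = 0.2435
−0.13·log₂(0.13) = 0.3826
Sum ≈ 2.3698 → 2.370 bits.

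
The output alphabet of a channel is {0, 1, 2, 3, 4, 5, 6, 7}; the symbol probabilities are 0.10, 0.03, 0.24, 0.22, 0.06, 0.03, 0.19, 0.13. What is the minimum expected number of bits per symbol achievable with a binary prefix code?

Repeatedly combine the two least-probable nodes; the expected code length is the sum of the merged weights.
merge 3/100 + 3/100 → 3/50
merge 3/50 + 3/50 → 3/25
merge 1/10 + 3/25 → 11/50
merge 13/100 + 19/100 → 8/25
merge 11/50 + 11/50 → 11/25
merge 6/25 + 8/25 → 14/25
merge 11/25 + 14/25 → 1
L = 3/50 + 3/25 + 11/50 + 8/25 + 11/25 + 14/25 + 1 = 68/25 = 2.72 bits/symbol.

2.72 bits/symbol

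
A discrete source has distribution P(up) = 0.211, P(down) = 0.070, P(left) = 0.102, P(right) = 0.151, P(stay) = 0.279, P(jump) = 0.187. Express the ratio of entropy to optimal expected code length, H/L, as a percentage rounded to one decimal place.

Entropy H = −Σ p log₂ p ≈ 2.4561 bits.
Huffman merges: 7/100+51/500→43/250; 151/1000+43/250→323/1000; 187/1000+211/1000→199/500; 279/1000+323/1000→301/500; 199/500+301/500→1. L = 499/200 ≈ 2.4950.
Efficiency = H/L = 2.4561/2.4950 = 98.4%.

98.4%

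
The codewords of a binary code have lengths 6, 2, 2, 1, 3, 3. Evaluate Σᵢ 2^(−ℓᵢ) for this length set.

With common denominator 2^6 = 64: Σ 2^(−ℓᵢ) = 1/64 + 16/64 + 16/64 + 32/64 + 8/64 + 8/64 = 81/64 = 1.265625.

1.265625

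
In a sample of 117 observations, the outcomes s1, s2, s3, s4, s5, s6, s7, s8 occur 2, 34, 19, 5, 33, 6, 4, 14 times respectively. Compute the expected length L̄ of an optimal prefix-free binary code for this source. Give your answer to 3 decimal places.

2.556 bits/symbol

Probabilities are the counts divided by 117.
Repeatedly combine the two least-probable nodes; the expected code length is the sum of the merged weights.
merge 2/117 + 4/117 → 2/39
merge 5/117 + 2/39 → 11/117
merge 2/39 + 11/117 → 17/117
merge 14/117 + 17/117 → 31/117
merge 19/117 + 31/117 → 50/117
merge 11/39 + 34/117 → 67/117
merge 50/117 + 67/117 → 1
L = 2/39 + 11/117 + 17/117 + 31/117 + 50/117 + 67/117 + 1 = 23/9 ≈ 2.556 bits/symbol.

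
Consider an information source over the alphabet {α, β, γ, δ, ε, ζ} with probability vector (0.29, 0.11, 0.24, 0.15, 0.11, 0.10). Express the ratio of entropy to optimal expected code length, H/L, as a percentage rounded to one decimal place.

Entropy H = −Σ p log₂ p ≈ 2.4553 bits.
Huffman merges: 1/10+11/100→21/100; 11/100+3/20→13/50; 21/100+6/25→9/20; 13/50+29/100→11/20; 9/20+11/20→1. L = 247/100 ≈ 2.4700.
Efficiency = H/L = 2.4553/2.4700 = 99.4%.

99.4%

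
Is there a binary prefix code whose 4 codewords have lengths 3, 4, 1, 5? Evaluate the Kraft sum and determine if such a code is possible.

With common denominator 2^5 = 32: Σ 2^(−ℓᵢ) = 4/32 + 2/32 + 16/32 + 1/32 = 23/32 = 0.71875.
Kraft's inequality requires Σ ≤ 1; here Σ = 0.71875 ≤ 1, so such a prefix code exists.

0.71875; yes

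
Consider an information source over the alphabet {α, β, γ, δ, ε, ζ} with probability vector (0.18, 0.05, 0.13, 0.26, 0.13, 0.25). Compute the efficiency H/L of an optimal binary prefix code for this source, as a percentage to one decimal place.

97.7%

Entropy H = −Σ p log₂ p ≈ 2.4320 bits.
Huffman merges: 1/20+13/100→9/50; 13/100+9/50→31/100; 9/50+1/4→43/100; 13/50+31/100→57/100; 43/100+57/100→1. L = 249/100 ≈ 2.4900.
Efficiency = H/L = 2.4320/2.4900 = 97.7%.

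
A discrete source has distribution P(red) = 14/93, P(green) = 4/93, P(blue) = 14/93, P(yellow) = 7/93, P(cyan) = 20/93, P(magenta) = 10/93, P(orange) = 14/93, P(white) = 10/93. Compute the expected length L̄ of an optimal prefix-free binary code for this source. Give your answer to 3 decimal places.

2.903 bits/symbol

Repeatedly combine the two least-probable nodes; the expected code length is the sum of the merged weights.
merge 4/93 + 7/93 → 11/93
merge 10/93 + 10/93 → 20/93
merge 11/93 + 14/93 → 25/93
merge 14/93 + 14/93 → 28/93
merge 20/93 + 20/93 → 40/93
merge 25/93 + 28/93 → 53/93
merge 40/93 + 53/93 → 1
L = 11/93 + 20/93 + 25/93 + 28/93 + 40/93 + 53/93 + 1 = 90/31 ≈ 2.903 bits/symbol.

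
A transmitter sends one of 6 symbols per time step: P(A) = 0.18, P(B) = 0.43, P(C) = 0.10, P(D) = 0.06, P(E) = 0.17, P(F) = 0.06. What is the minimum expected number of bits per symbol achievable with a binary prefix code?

2.26 bits/symbol

Repeatedly combine the two least-probable nodes; the expected code length is the sum of the merged weights.
merge 3/50 + 3/50 → 3/25
merge 1/10 + 3/25 → 11/50
merge 17/100 + 9/50 → 7/20
merge 11/50 + 7/20 → 57/100
merge 43/100 + 57/100 → 1
L = 3/25 + 11/50 + 7/20 + 57/100 + 1 = 113/50 = 2.26 bits/symbol.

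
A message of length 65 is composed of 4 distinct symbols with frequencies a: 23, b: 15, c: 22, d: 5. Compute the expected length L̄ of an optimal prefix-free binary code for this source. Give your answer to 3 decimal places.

Probabilities are the counts divided by 65.
Repeatedly combine the two least-probable nodes; the expected code length is the sum of the merged weights.
merge 1/13 + 3/13 → 4/13
merge 4/13 + 22/65 → 42/65
merge 23/65 + 42/65 → 1
L = 4/13 + 42/65 + 1 = 127/65 ≈ 1.954 bits/symbol.

1.954 bits/symbol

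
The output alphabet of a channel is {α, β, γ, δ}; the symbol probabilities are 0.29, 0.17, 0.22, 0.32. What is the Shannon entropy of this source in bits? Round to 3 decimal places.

H = −Σ pᵢ log₂ pᵢ.
−0.29·log₂(0.29) = 0.5179
−0.17·log₂(0.17) = 0.4346
−0.22·log₂(0.22) = 0.4806
−0.32·log₂(0.32) = 0.5260
Sum ≈ 1.9591 → 1.959 bits.

1.959 bits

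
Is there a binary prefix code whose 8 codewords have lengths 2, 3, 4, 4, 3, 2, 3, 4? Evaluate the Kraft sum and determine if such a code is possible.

1.0625; no

With common denominator 2^4 = 16: Σ 2^(−ℓᵢ) = 4/16 + 2/16 + 1/16 + 1/16 + 2/16 + 4/16 + 2/16 + 1/16 = 17/16 = 1.0625.
Kraft's inequality requires Σ ≤ 1; here Σ = 1.0625 > 1, so no such prefix code exists.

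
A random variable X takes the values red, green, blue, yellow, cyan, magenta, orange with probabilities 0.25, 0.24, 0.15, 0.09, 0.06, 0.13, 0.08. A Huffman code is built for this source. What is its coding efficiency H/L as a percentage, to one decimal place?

Entropy H = −Σ p log₂ p ≈ 2.6350 bits.
Huffman merges: 3/50+2/25→7/50; 9/100+13/100→11/50; 7/50+3/20→29/100; 11/50+6/25→23/50; 1/4+29/100→27/50; 23/50+27/50→1. L = 53/20 ≈ 2.6500.
Efficiency = H/L = 2.6350/2.6500 = 99.4%.

99.4%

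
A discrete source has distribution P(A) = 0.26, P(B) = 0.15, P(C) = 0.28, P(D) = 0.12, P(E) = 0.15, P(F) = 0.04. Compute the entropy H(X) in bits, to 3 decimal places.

H = −Σ pᵢ log₂ pᵢ.
−0.26·log₂(0.26) = 0.5053
−0.15·log₂(0.15) = 0.4105
−0.28·log₂(0.28) = 0.5142
−0.12·log₂(0.12) = 0.3671
−0.15·log₂(0.15) = 0.4105
−0.04·log₂(0.04) = 0.1858
Sum ≈ 2.3934 → 2.393 bits.

2.393 bits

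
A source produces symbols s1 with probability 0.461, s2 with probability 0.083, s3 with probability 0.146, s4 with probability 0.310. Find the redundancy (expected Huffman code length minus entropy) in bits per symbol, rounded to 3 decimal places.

0.026 bits

Entropy H = −Σ p log₂ p ≈ 1.7421 bits.
Huffman merges: 83/1000+73/500→229/1000; 229/1000+31/100→539/1000; 461/1000+539/1000→1. L = 221/125 ≈ 1.7680.
L − H = 1.7680 − 1.7421 = 0.026 bits.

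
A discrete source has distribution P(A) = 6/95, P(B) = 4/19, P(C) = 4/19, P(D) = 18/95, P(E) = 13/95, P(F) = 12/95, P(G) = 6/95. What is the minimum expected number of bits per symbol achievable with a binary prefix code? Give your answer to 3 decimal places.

2.705 bits/symbol

Repeatedly combine the two least-probable nodes; the expected code length is the sum of the merged weights.
merge 6/95 + 6/95 → 12/95
merge 12/95 + 12/95 → 24/95
merge 13/95 + 18/95 → 31/95
merge 4/19 + 4/19 → 8/19
merge 24/95 + 31/95 → 11/19
merge 8/19 + 11/19 → 1
L = 12/95 + 24/95 + 31/95 + 8/19 + 11/19 + 1 = 257/95 ≈ 2.705 bits/symbol.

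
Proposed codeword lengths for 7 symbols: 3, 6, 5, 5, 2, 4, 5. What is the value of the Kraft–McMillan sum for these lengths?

With common denominator 2^6 = 64: Σ 2^(−ℓᵢ) = 8/64 + 1/64 + 2/64 + 2/64 + 16/64 + 4/64 + 2/64 = 35/64 = 0.546875.

0.546875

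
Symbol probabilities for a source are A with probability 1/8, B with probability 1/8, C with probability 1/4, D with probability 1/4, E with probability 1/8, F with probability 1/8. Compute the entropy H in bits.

2.5 bits

Each probability is a power of 1/2, so log₂(1/p) is an integer.
H = Σ p·log₂(1/p) = 1/8·3 + 1/8·3 + 1/4·2 + 1/4·2 + 1/8·3 + 1/8·3 = 2.5 bits.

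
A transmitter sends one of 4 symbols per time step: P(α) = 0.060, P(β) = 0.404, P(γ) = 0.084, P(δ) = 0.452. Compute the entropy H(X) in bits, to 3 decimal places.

1.590 bits

H = −Σ pᵢ log₂ pᵢ.
−0.060·log₂(0.060) = 0.2435
−0.404·log₂(0.404) = 0.5283
−0.084·log₂(0.084) = 0.3002
−0.452·log₂(0.452) = 0.5178
Sum ≈ 1.5898 → 1.590 bits.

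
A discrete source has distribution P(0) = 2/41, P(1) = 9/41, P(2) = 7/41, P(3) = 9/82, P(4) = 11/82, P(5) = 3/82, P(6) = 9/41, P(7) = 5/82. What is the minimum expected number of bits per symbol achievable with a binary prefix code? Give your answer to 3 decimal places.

Repeatedly combine the two least-probable nodes; the expected code length is the sum of the merged weights.
merge 3/82 + 2/41 → 7/82
merge 5/82 + 7/82 → 6/41
merge 9/82 + 11/82 → 10/41
merge 6/41 + 7/41 → 13/41
merge 9/41 + 9/41 → 18/41
merge 10/41 + 13/41 → 23/41
merge 18/41 + 23/41 → 1
L = 7/82 + 6/41 + 10/41 + 13/41 + 18/41 + 23/41 + 1 = 229/82 ≈ 2.793 bits/symbol.

2.793 bits/symbol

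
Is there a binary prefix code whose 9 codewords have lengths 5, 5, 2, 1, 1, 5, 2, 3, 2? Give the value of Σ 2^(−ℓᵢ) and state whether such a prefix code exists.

With common denominator 2^5 = 32: Σ 2^(−ℓᵢ) = 1/32 + 1/32 + 8/32 + 16/32 + 16/32 + 1/32 + 8/32 + 4/32 + 8/32 = 63/32 = 1.96875.
Kraft's inequality requires Σ ≤ 1; here Σ = 1.96875 > 1, so no such prefix code exists.

1.96875; no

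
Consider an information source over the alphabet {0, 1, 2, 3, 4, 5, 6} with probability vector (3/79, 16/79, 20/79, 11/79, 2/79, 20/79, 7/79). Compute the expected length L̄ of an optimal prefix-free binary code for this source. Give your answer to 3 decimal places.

Repeatedly combine the two least-probable nodes; the expected code length is the sum of the merged weights.
merge 2/79 + 3/79 → 5/79
merge 5/79 + 7/79 → 12/79
merge 11/79 + 12/79 → 23/79
merge 16/79 + 20/79 → 36/79
merge 20/79 + 23/79 → 43/79
merge 36/79 + 43/79 → 1
L = 5/79 + 12/79 + 23/79 + 36/79 + 43/79 + 1 = 198/79 ≈ 2.506 bits/symbol.

2.506 bits/symbol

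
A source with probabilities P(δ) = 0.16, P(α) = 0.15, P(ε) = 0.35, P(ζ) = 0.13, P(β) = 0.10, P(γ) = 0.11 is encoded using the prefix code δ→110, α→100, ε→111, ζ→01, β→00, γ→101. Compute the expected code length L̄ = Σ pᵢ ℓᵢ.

2.77 bits/symbol

L̄ = Σ pᵢ·ℓᵢ = 0.16·3 + 0.15·3 + 0.35·3 + 0.13·2 + 0.10·2 + 0.11·3 = 2.77 bits/symbol.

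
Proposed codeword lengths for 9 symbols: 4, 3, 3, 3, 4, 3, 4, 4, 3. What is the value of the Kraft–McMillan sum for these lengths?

0.875

With common denominator 2^4 = 16: Σ 2^(−ℓᵢ) = 1/16 + 2/16 + 2/16 + 2/16 + 1/16 + 2/16 + 1/16 + 1/16 + 2/16 = 14/16 = 0.875.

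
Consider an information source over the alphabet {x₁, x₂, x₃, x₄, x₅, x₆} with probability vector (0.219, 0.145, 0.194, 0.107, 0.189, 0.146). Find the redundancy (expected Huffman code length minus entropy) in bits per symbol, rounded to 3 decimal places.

Entropy H = −Σ p log₂ p ≈ 2.5473 bits.
Huffman merges: 107/1000+29/200→63/250; 73/500+189/1000→67/200; 97/500+219/1000→413/1000; 63/250+67/200→587/1000; 413/1000+587/1000→1. L = 2587/1000 ≈ 2.5870.
L − H = 2.5870 − 2.5473 = 0.040 bits.

0.040 bits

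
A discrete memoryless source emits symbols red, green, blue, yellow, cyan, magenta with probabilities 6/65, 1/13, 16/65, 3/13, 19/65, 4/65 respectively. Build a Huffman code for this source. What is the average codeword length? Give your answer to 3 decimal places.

Repeatedly combine the two least-probable nodes; the expected code length is the sum of the merged weights.
merge 4/65 + 1/13 → 9/65
merge 6/65 + 9/65 → 3/13
merge 3/13 + 3/13 → 6/13
merge 16/65 + 19/65 → 7/13
merge 6/13 + 7/13 → 1
L = 9/65 + 3/13 + 6/13 + 7/13 + 1 = 154/65 ≈ 2.369 bits/symbol.

2.369 bits/symbol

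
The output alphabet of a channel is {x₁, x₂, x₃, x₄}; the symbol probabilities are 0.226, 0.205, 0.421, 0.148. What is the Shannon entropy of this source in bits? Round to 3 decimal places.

1.887 bits

H = −Σ pᵢ log₂ pᵢ.
−0.226·log₂(0.226) = 0.4849
−0.205·log₂(0.205) = 0.4687
−0.421·log₂(0.421) = 0.5255
−0.148·log₂(0.148) = 0.4079
Sum ≈ 1.8870 → 1.887 bits.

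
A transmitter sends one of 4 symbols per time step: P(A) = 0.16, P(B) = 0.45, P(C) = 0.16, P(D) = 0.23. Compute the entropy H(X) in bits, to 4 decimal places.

1.8521 bits

H = −Σ pᵢ log₂ pᵢ.
−0.16·log₂(0.16) = 0.4230
−0.45·log₂(0.45) = 0.5184
−0.16·log₂(0.16) = 0.4230
−0.23·log₂(0.23) = 0.4877
Sum ≈ 1.8521 → 1.8521 bits.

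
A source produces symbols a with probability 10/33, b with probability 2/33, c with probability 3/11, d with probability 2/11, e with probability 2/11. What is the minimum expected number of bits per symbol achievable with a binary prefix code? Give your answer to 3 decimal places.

Repeatedly combine the two least-probable nodes; the expected code length is the sum of the merged weights.
merge 2/33 + 2/11 → 8/33
merge 2/11 + 8/33 → 14/33
merge 3/11 + 10/33 → 19/33
merge 14/33 + 19/33 → 1
L = 8/33 + 14/33 + 19/33 + 1 = 74/33 ≈ 2.242 bits/symbol.

2.242 bits/symbol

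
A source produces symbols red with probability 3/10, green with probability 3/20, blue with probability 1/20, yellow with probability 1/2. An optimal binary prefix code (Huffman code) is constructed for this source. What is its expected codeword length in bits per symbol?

1.7 bits/symbol

Repeatedly combine the two least-probable nodes; the expected code length is the sum of the merged weights.
merge 1/20 + 3/20 → 1/5
merge 1/5 + 3/10 → 1/2
merge 1/2 + 1/2 → 1
L = 1/5 + 1/2 + 1 = 17/10 = 1.7 bits/symbol.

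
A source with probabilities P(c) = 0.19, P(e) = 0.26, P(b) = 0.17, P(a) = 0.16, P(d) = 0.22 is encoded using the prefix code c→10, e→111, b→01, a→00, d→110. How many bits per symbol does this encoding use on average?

2.48 bits/symbol

L̄ = Σ pᵢ·ℓᵢ = 0.19·2 + 0.26·3 + 0.17·2 + 0.16·2 + 0.22·3 = 2.48 bits/symbol.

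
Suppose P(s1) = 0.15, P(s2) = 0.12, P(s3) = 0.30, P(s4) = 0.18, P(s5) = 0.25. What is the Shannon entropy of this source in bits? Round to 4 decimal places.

H = −Σ pᵢ log₂ pᵢ.
−0.15·log₂(0.15) = 0.4105
−0.12·log₂(0.12) = 0.3671
−0.30·log₂(0.30) = 0.5211
−0.18·log₂(0.18) = 0.4453
−0.25·log₂(0.25) = 0.5000
Sum ≈ 2.2440 → 2.2440 bits.

2.2440 bits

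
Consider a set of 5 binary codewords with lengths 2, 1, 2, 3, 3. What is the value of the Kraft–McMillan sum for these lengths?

1.25

With common denominator 2^3 = 8: Σ 2^(−ℓᵢ) = 2/8 + 4/8 + 2/8 + 1/8 + 1/8 = 10/8 = 1.25.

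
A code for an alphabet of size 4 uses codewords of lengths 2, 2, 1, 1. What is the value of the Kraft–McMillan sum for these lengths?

1.5

With common denominator 2^2 = 4: Σ 2^(−ℓᵢ) = 1/4 + 1/4 + 2/4 + 2/4 = 6/4 = 1.5.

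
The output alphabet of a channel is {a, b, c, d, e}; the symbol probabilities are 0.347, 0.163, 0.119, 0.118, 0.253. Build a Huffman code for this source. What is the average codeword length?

2.237 bits/symbol

Repeatedly combine the two least-probable nodes; the expected code length is the sum of the merged weights.
merge 59/500 + 119/1000 → 237/1000
merge 163/1000 + 237/1000 → 2/5
merge 253/1000 + 347/1000 → 3/5
merge 2/5 + 3/5 → 1
L = 237/1000 + 2/5 + 3/5 + 1 = 2237/1000 = 2.237 bits/symbol.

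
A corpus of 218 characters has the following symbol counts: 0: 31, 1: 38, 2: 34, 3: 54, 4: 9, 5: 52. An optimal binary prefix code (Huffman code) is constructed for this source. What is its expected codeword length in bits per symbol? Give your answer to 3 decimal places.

2.514 bits/symbol

Probabilities are the counts divided by 218.
Repeatedly combine the two least-probable nodes; the expected code length is the sum of the merged weights.
merge 9/218 + 31/218 → 20/109
merge 17/109 + 19/109 → 36/109
merge 20/109 + 26/109 → 46/109
merge 27/109 + 36/109 → 63/109
merge 46/109 + 63/109 → 1
L = 20/109 + 36/109 + 46/109 + 63/109 + 1 = 274/109 ≈ 2.514 bits/symbol.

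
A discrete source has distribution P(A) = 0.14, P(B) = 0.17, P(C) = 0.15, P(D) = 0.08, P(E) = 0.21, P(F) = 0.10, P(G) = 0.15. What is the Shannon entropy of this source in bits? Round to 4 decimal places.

2.7493 bits

H = −Σ pᵢ log₂ pᵢ.
−0.14·log₂(0.14) = 0.3971
−0.17·log₂(0.17) = 0.4346
−0.15·log₂(0.15) = 0.4105
−0.08·log₂(0.08) = 0.2915
−0.21·log₂(0.21) = 0.4728
−0.10·log₂(0.10) = 0.3322
−0.15·log₂(0.15) = 0.4105
Sum ≈ 2.7493 → 2.7493 bits.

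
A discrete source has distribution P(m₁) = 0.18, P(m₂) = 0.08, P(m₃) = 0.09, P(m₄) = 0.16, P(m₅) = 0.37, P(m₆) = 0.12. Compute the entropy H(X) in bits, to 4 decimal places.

2.3703 bits

H = −Σ pᵢ log₂ pᵢ.
−0.18·log₂(0.18) = 0.4453
−0.08·log₂(0.08) = 0.2915
−0.09·log₂(0.09) = 0.3127
−0.16·log₂(0.16) = 0.4230
−0.37·log₂(0.37) = 0.5307
−0.12·log₂(0.12) = 0.3671
Sum ≈ 2.3703 → 2.3703 bits.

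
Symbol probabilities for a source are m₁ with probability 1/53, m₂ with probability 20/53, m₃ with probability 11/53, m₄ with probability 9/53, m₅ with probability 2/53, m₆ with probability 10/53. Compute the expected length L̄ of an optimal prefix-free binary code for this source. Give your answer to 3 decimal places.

2.283 bits/symbol

Repeatedly combine the two least-probable nodes; the expected code length is the sum of the merged weights.
merge 1/53 + 2/53 → 3/53
merge 3/53 + 9/53 → 12/53
merge 10/53 + 11/53 → 21/53
merge 12/53 + 20/53 → 32/53
merge 21/53 + 32/53 → 1
L = 3/53 + 12/53 + 21/53 + 32/53 + 1 = 121/53 ≈ 2.283 bits/symbol.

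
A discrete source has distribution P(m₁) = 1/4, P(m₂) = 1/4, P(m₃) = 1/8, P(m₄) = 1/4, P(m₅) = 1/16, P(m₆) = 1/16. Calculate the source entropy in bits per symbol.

Each probability is a power of 1/2, so log₂(1/p) is an integer.
H = Σ p·log₂(1/p) = 1/4·2 + 1/4·2 + 1/8·3 + 1/4·2 + 1/16·4 + 1/16·4 = 2.375 bits.

2.375 bits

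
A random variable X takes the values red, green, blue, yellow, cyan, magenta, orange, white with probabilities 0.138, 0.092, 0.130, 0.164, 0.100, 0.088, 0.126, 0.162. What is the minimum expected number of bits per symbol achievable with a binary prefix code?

3 bits/symbol

Repeatedly combine the two least-probable nodes; the expected code length is the sum of the merged weights.
merge 11/125 + 23/250 → 9/50
merge 1/10 + 63/500 → 113/500
merge 13/100 + 69/500 → 67/250
merge 81/500 + 41/250 → 163/500
merge 9/50 + 113/500 → 203/500
merge 67/250 + 163/500 → 297/500
merge 203/500 + 297/500 → 1
L = 9/50 + 113/500 + 67/250 + 163/500 + 203/500 + 297/500 + 1 = 3 bits/symbol.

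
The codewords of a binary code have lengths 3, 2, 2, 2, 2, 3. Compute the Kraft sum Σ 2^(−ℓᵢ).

1.25

With common denominator 2^3 = 8: Σ 2^(−ℓᵢ) = 1/8 + 2/8 + 2/8 + 2/8 + 2/8 + 1/8 = 10/8 = 1.25.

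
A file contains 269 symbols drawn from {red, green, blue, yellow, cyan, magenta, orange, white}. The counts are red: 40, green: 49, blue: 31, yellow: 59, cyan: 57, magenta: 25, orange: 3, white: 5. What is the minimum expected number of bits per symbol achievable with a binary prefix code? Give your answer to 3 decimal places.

2.721 bits/symbol

Probabilities are the counts divided by 269.
Repeatedly combine the two least-probable nodes; the expected code length is the sum of the merged weights.
merge 3/269 + 5/269 → 8/269
merge 8/269 + 25/269 → 33/269
merge 31/269 + 33/269 → 64/269
merge 40/269 + 49/269 → 89/269
merge 57/269 + 59/269 → 116/269
merge 64/269 + 89/269 → 153/269
merge 116/269 + 153/269 → 1
L = 8/269 + 33/269 + 64/269 + 89/269 + 116/269 + 153/269 + 1 = 732/269 ≈ 2.721 bits/symbol.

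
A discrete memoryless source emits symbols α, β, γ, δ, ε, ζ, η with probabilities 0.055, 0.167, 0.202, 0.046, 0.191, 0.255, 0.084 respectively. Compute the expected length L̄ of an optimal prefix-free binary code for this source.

2.638 bits/symbol

Repeatedly combine the two least-probable nodes; the expected code length is the sum of the merged weights.
merge 23/500 + 11/200 → 101/1000
merge 21/250 + 101/1000 → 37/200
merge 167/1000 + 37/200 → 44/125
merge 191/1000 + 101/500 → 393/1000
merge 51/200 + 44/125 → 607/1000
merge 393/1000 + 607/1000 → 1
L = 101/1000 + 37/200 + 44/125 + 393/1000 + 607/1000 + 1 = 1319/500 = 2.638 bits/symbol.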